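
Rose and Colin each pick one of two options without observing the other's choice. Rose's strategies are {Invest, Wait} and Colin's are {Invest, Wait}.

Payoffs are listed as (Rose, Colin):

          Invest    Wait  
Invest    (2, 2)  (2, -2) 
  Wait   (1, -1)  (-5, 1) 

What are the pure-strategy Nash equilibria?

(Invest, Invest)

(Invest, Invest): Rose gets 2 ≥ 1 from Wait, and Colin gets 2 ≥ -2 from Wait — Nash equilibrium.
(Invest, Wait): Colin prefers Invest (2 > -2) — not an equilibrium.
(Wait, Invest): Rose prefers Invest (2 > 1); Colin prefers Wait (1 > -1) — not an equilibrium.
(Wait, Wait): Rose prefers Invest (2 > -5) — not an equilibrium.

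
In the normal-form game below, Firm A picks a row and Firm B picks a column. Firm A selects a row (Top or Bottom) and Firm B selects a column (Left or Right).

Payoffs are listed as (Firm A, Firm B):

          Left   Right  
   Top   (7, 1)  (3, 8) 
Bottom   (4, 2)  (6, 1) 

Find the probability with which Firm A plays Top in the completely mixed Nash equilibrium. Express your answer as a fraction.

1/8

Let x be the probability that Firm A plays Top. In a completely mixed equilibrium, Firm B must be indifferent between Left and Right.
Firm B's expected payoff from Left is x + 2(1−x); from Right it is 8x + (1−x).
Setting these equal: −x + 2 = 7x + 1, so x = 1/8.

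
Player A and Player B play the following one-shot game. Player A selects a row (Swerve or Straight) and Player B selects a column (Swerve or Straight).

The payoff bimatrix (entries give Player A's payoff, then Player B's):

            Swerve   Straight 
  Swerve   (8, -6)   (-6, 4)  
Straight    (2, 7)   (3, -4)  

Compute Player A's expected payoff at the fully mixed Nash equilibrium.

First find y, the probability Player B plays Swerve, from Player A's indifference between Swerve and Straight: 8y − 6(1−y) = 2y + 3(1−y), giving y = 3/5.
Since Player A is indifferent in equilibrium, Player A's expected payoff equals the payoff from either row against (3/5, 2/5). Using Swerve: 8(3/5) − 6(2/5) = 12/5.

12/5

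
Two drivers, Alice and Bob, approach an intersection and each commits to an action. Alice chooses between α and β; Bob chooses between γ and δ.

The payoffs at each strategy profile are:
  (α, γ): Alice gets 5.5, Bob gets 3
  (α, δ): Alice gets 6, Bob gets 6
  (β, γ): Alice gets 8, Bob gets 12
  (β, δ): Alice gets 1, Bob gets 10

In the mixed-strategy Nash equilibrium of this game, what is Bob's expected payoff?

42/5

First find p, the probability Alice plays α, from Bob's indifference between γ and δ: 3p + 12(1−p) = 6p + 10(1−p), giving p = 2/5.
Since Bob is indifferent in equilibrium, Bob's expected payoff equals the payoff from either column against (2/5, 3/5). Using γ: 3(2/5) + 12(3/5) = 42/5.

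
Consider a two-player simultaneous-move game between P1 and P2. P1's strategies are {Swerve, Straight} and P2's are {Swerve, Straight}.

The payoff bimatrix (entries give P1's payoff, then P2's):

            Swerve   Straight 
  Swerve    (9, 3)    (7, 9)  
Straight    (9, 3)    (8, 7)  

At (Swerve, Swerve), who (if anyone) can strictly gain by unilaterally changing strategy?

P1 at (Swerve, Swerve) earns 9; deviating to Straight yields 9 — not better.
P2 earns 3; deviating to Straight yields 9 — a strict improvement.
Only P2 has a strictly profitable deviation.

P2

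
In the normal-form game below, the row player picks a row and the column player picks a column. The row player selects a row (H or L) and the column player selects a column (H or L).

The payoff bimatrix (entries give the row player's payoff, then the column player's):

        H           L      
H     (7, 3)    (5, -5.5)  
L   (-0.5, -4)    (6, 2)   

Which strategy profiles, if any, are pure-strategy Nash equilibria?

(H, H) and (L, L)

(H, H): the row player gets 7 ≥ -0.5 from L, and the column player gets 3 ≥ -5.5 from L — Nash equilibrium.
(H, L): the row player prefers L (6 > 5); the column player prefers H (3 > -5.5) — not an equilibrium.
(L, H): the row player prefers H (7 > -0.5); the column player prefers L (2 > -4) — not an equilibrium.
(L, L): the row player gets 6 ≥ 5 from H, and the column player gets 2 ≥ -4 from H — Nash equilibrium.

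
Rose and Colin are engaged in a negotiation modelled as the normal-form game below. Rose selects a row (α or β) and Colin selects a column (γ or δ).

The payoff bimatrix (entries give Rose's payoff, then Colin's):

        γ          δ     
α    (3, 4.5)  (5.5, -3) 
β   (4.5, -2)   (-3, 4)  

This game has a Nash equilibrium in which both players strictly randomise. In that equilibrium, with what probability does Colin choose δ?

3/20

Let y be the probability that Colin plays γ. In a completely mixed equilibrium, Rose must be indifferent between α and β.
Rose's expected payoff from α is 3y + 5.5(1−y); from β it is 4.5y − 3(1−y).
Setting these equal: −2.5y + 5.5 = 7.5y − 3, so y = 17/20.
Therefore Colin plays δ with probability 1 − 17/20 = 3/20.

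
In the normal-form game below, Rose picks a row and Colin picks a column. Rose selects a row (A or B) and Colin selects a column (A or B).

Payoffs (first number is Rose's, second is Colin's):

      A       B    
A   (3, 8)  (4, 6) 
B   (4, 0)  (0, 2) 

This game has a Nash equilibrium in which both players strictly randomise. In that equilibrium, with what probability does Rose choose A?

Let x be the probability that Rose plays A. In a completely mixed equilibrium, Colin must be indifferent between A and B.
Colin's expected payoff from A is 8x; from B it is 6x + 2(1−x).
Setting these equal: 8x = 4x + 2, so x = 1/2.

1/2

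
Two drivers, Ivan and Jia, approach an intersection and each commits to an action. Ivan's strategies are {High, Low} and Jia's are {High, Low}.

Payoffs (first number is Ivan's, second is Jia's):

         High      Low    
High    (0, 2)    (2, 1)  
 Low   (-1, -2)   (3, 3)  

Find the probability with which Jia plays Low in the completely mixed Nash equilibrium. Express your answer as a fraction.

Let c be the probability that Jia plays High. In a completely mixed equilibrium, Ivan must be indifferent between High and Low.
Ivan's expected payoff from High is 2(1−c); from Low it is −c + 3(1−c).
Setting these equal: −2c + 2 = −4c + 3, so c = 1/2.
Therefore Jia plays Low with probability 1 − 1/2 = 1/2.

1/2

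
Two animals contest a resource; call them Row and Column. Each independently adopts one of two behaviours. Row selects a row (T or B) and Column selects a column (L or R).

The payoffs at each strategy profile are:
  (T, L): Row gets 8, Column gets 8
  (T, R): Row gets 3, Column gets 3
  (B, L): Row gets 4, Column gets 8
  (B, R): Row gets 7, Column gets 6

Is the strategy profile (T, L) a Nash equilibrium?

Yes

At (T, L), Row earns 8; switching to B would give 4, so Row has no profitable deviation.
Column earns 8; switching to R would give 3, so Column has no profitable deviation.
Neither player can gain by a unilateral deviation, so this profile is a Nash equilibrium.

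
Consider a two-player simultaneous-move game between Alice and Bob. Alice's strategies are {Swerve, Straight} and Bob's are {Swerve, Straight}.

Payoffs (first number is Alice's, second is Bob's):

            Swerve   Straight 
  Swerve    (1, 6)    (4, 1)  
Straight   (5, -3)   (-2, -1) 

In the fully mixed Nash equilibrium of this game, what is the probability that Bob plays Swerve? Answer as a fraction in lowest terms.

3/5

Let c be the probability that Bob plays Swerve. In a completely mixed equilibrium, Alice must be indifferent between Swerve and Straight.
Alice's expected payoff from Swerve is c + 4(1−c); from Straight it is 5c − 2(1−c).
Setting these equal: −3c + 4 = 7c − 2, so c = 3/5.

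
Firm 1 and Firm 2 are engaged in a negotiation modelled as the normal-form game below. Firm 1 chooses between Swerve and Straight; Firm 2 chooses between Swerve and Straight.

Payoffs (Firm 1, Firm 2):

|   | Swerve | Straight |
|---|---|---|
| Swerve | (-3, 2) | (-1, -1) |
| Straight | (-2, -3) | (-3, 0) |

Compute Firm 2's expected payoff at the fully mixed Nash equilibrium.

First find p, the probability Firm 1 plays Swerve, from Firm 2's indifference between Swerve and Straight: 2p − 3(1−p) = −p, giving p = 1/2.
Since Firm 2 is indifferent in equilibrium, Firm 2's expected payoff equals the payoff from either column against (1/2, 1/2). Using Swerve: 2(1/2) − 3(1/2) = -1/2.

-1/2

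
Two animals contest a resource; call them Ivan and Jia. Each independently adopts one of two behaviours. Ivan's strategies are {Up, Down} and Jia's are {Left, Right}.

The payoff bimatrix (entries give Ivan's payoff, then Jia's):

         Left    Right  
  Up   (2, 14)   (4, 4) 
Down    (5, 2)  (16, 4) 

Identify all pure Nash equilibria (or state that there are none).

(Down, Right)

(Up, Left): Ivan prefers Down (5 > 2) — not an equilibrium.
(Up, Right): Ivan prefers Down (16 > 4); Jia prefers Left (14 > 4) — not an equilibrium.
(Down, Left): Jia prefers Right (4 > 2) — not an equilibrium.
(Down, Right): Ivan gets 16 ≥ 4 from Up, and Jia gets 4 ≥ 2 from Left — Nash equilibrium.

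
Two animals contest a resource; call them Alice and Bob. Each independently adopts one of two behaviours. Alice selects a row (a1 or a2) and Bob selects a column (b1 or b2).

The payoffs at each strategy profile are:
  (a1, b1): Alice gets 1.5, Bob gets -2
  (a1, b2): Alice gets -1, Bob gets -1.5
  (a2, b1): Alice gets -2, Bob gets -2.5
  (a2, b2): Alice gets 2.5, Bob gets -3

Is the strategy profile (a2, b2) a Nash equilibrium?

No

At (a2, b2), Alice earns 2.5; switching to a1 would give -1, so Alice has no profitable deviation.
Bob earns -3; switching to b1 would give -2.5, so Bob would deviate.
Since at least one player can profitably deviate, this is not a Nash equilibrium.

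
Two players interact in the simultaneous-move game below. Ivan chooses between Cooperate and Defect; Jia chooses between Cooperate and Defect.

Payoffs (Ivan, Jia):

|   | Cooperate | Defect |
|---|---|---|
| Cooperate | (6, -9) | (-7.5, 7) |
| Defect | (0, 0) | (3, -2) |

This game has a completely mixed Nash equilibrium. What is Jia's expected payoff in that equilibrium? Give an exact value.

-1

First find x, the probability Ivan plays Cooperate, from Jia's indifference between Cooperate and Defect: −9x = 7x − 2(1−x), giving x = 1/9.
Since Jia is indifferent in equilibrium, Jia's expected payoff equals the payoff from either column against (1/9, 8/9). Using Cooperate: −9(1/9) = -1.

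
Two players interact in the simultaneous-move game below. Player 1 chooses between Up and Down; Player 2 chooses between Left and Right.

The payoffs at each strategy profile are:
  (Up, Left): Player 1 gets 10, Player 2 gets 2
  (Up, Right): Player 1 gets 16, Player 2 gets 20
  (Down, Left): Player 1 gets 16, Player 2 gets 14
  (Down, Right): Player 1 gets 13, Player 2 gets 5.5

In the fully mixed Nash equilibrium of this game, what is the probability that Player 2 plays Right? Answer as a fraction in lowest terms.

2/3

Let q be the probability that Player 2 plays Left. In a completely mixed equilibrium, Player 1 must be indifferent between Up and Down.
Player 1's expected payoff from Up is 10q + 16(1−q); from Down it is 16q + 13(1−q).
Setting these equal: −6q + 16 = 3q + 13, so q = 1/3.
Therefore Player 2 plays Right with probability 1 − 1/3 = 2/3.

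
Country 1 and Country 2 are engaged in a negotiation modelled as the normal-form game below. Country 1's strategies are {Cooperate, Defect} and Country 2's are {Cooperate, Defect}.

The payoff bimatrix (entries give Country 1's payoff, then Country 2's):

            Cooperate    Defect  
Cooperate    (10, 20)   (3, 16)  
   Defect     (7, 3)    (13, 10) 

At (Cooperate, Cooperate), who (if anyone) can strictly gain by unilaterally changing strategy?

Country 1 at (Cooperate, Cooperate) earns 10; deviating to Defect yields 7 — not better.
Country 2 earns 20; deviating to Defect yields 16 — not better.
Neither player can strictly improve; the profile is a Nash equilibrium.

Neither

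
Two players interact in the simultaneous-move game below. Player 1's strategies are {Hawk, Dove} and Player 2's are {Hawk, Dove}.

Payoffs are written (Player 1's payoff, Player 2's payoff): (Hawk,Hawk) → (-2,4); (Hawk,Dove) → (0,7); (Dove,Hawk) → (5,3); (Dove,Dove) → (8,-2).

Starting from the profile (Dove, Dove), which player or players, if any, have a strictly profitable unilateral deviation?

Player 2

Player 1 at (Dove, Dove) earns 8; deviating to Hawk yields 0 — not better.
Player 2 earns -2; deviating to Hawk yields 3 — a strict improvement.
Only Player 2 has a strictly profitable deviation.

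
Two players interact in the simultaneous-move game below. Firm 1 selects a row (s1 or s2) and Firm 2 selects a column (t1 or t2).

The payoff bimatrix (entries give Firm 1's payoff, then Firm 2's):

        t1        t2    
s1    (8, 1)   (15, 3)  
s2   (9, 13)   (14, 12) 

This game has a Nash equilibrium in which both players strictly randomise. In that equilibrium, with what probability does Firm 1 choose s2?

Let p be the probability that Firm 1 plays s1. In a completely mixed equilibrium, Firm 2 must be indifferent between t1 and t2.
Firm 2's expected payoff from t1 is p + 13(1−p); from t2 it is 3p + 12(1−p).
Setting these equal: −12p + 13 = −9p + 12, so p = 1/3.
Therefore Firm 1 plays s2 with probability 1 − 1/3 = 2/3.

2/3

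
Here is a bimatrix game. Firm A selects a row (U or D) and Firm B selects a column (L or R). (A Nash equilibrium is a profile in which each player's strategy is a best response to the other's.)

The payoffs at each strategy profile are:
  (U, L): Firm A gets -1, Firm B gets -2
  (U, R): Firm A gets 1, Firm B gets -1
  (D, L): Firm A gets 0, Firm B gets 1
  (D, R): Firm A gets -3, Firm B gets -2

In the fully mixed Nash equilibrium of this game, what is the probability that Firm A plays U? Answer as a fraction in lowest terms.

3/4

Let r be the probability that Firm A plays U. In a completely mixed equilibrium, Firm B must be indifferent between L and R.
Firm B's expected payoff from L is −2r + (1−r); from R it is −r − 2(1−r).
Setting these equal: −3r + 1 = r − 2, so r = 3/4.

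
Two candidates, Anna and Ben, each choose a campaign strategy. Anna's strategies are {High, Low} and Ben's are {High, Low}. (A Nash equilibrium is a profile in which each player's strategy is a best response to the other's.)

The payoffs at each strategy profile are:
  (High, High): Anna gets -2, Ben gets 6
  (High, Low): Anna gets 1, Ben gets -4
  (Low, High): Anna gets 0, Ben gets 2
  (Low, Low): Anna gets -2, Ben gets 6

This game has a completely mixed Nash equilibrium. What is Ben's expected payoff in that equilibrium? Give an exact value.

First find x, the probability Anna plays High, from Ben's indifference between High and Low: 6x + 2(1−x) = −4x + 6(1−x), giving x = 2/7.
Since Ben is indifferent in equilibrium, Ben's expected payoff equals the payoff from either column against (2/7, 5/7). Using High: 6(2/7) + 2(5/7) = 22/7.

22/7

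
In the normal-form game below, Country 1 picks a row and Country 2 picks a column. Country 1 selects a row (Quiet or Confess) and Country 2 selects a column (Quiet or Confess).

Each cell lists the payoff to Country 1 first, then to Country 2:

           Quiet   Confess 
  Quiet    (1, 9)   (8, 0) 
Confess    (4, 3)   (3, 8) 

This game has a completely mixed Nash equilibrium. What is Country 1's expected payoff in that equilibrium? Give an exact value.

First find q, the probability Country 2 plays Quiet, from Country 1's indifference between Quiet and Confess: q + 8(1−q) = 4q + 3(1−q), giving q = 5/8.
Since Country 1 is indifferent in equilibrium, Country 1's expected payoff equals the payoff from either row against (5/8, 3/8). Using Quiet: (5/8) + 8(3/8) = 29/8.

29/8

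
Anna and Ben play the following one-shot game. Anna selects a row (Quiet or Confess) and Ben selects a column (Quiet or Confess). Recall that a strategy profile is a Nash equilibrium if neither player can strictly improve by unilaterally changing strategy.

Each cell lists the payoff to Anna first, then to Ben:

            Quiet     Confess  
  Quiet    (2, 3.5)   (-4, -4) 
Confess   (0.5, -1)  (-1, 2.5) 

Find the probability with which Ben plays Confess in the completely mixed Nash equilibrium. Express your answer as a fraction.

1/3

Let y be the probability that Ben plays Quiet. In a completely mixed equilibrium, Anna must be indifferent between Quiet and Confess.
Anna's expected payoff from Quiet is 2y − 4(1−y); from Confess it is 0.5y − (1−y).
Setting these equal: 6y − 4 = 1.5y − 1, so y = 2/3.
Therefore Ben plays Confess with probability 1 − 2/3 = 1/3.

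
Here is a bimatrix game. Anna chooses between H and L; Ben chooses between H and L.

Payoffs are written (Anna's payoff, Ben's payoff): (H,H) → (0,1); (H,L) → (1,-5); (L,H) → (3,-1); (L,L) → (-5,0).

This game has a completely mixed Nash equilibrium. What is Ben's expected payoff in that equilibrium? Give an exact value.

-5/7

First find x, the probability Anna plays H, from Ben's indifference between H and L: x − (1−x) = −5x, giving x = 1/7.
Since Ben is indifferent in equilibrium, Ben's expected payoff equals the payoff from either column against (1/7, 6/7). Using H: (1/7) − (6/7) = -5/7.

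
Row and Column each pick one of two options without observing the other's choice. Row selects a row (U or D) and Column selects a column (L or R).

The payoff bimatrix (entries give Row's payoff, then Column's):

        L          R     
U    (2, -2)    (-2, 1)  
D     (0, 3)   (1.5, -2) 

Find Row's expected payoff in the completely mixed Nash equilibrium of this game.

First find q, the probability Column plays L, from Row's indifference between U and D: 2q − 2(1−q) = 1.5(1−q), giving q = 7/11.
Since Row is indifferent in equilibrium, Row's expected payoff equals the payoff from either row against (7/11, 4/11). Using U: 2(7/11) − 2(4/11) = 6/11.

6/11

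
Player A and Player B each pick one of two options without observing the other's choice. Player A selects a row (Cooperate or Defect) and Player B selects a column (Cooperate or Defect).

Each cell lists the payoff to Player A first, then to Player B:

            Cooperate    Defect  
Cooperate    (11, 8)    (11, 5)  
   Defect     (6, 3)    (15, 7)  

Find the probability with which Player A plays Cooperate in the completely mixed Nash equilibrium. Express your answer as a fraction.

4/7

Let x be the probability that Player A plays Cooperate. In a completely mixed equilibrium, Player B must be indifferent between Cooperate and Defect.
Player B's expected payoff from Cooperate is 8x + 3(1−x); from Defect it is 5x + 7(1−x).
Setting these equal: 5x + 3 = −2x + 7, so x = 4/7.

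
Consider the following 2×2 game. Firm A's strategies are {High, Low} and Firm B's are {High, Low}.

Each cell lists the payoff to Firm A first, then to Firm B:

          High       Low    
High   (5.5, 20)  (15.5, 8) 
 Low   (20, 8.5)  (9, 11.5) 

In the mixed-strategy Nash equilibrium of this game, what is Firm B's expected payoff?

54/5

First find p, the probability Firm A plays High, from Firm B's indifference between High and Low: 20p + 8.5(1−p) = 8p + 11.5(1−p), giving p = 1/5.
Since Firm B is indifferent in equilibrium, Firm B's expected payoff equals the payoff from either column against (1/5, 4/5). Using High: 20(1/5) + 8.5(4/5) = 54/5.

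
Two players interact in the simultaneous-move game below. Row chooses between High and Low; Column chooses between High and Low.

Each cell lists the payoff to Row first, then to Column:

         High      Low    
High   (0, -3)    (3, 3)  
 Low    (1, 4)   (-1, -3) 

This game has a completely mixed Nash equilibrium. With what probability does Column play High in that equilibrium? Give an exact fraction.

Let y be the probability that Column plays High. In a completely mixed equilibrium, Row must be indifferent between High and Low.
Row's expected payoff from High is 3(1−y); from Low it is y − (1−y).
Setting these equal: −3y + 3 = 2y − 1, so y = 4/5.

4/5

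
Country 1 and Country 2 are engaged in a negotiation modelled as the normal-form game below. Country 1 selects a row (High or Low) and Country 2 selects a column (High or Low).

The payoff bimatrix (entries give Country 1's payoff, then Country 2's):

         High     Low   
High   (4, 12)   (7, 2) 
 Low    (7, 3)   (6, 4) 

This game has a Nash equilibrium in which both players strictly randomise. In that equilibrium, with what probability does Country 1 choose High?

Let p be the probability that Country 1 plays High. In a completely mixed equilibrium, Country 2 must be indifferent between High and Low.
Country 2's expected payoff from High is 12p + 3(1−p); from Low it is 2p + 4(1−p).
Setting these equal: 9p + 3 = −2p + 4, so p = 1/11.

1/11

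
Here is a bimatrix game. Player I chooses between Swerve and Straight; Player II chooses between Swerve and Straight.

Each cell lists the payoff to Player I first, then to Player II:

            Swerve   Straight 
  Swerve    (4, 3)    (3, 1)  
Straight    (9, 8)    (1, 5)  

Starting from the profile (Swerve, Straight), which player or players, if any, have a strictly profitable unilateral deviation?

Player I at (Swerve, Straight) earns 3; deviating to Straight yields 1 — not better.
Player II earns 1; deviating to Swerve yields 3 — a strict improvement.
Only Player II has a strictly profitable deviation.

Player II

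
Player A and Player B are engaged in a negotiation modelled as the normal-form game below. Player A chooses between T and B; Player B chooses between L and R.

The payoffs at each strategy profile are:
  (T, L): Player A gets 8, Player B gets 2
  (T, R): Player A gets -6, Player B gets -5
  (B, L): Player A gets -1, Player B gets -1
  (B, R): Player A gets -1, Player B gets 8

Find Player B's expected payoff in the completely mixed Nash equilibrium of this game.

11/16

First find x, the probability Player A plays T, from Player B's indifference between L and R: 2x − (1−x) = −5x + 8(1−x), giving x = 9/16.
Since Player B is indifferent in equilibrium, Player B's expected payoff equals the payoff from either column against (9/16, 7/16). Using L: 2(9/16) − (7/16) = 11/16.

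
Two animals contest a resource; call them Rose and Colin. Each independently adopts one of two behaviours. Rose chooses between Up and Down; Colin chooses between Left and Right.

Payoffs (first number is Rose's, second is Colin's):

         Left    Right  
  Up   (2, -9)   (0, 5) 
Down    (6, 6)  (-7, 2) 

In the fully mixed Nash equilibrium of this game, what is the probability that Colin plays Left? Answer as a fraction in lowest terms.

Let c be the probability that Colin plays Left. In a completely mixed equilibrium, Rose must be indifferent between Up and Down.
Rose's expected payoff from Up is 2c; from Down it is 6c − 7(1−c).
Setting these equal: 2c = 13c − 7, so c = 7/11.

7/11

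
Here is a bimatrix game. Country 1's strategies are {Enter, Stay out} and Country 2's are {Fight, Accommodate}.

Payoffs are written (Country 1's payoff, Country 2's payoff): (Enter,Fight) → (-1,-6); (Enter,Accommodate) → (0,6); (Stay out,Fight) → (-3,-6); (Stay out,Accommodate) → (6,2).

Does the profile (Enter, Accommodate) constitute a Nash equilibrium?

No

At (Enter, Accommodate), Country 1 earns 0; switching to Stay out would give 6, so Country 1 would deviate.
Country 2 earns 6; switching to Fight would give -6, so Country 2 has no profitable deviation.
Since at least one player can profitably deviate, this is not a Nash equilibrium.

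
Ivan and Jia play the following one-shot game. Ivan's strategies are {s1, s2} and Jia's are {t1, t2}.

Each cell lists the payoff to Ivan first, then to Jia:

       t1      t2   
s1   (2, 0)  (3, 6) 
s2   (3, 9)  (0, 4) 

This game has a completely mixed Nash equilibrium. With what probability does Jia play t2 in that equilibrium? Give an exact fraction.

Let q be the probability that Jia plays t1. In a completely mixed equilibrium, Ivan must be indifferent between s1 and s2.
Ivan's expected payoff from s1 is 2q + 3(1−q); from s2 it is 3q.
Setting these equal: −q + 3 = 3q, so q = 3/4.
Therefore Jia plays t2 with probability 1 − 3/4 = 1/4.

1/4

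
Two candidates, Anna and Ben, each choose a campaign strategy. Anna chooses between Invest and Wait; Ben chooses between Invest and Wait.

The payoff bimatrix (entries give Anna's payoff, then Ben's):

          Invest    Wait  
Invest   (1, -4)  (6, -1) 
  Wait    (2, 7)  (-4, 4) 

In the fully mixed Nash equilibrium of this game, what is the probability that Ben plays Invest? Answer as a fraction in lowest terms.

Let q be the probability that Ben plays Invest. In a completely mixed equilibrium, Anna must be indifferent between Invest and Wait.
Anna's expected payoff from Invest is q + 6(1−q); from Wait it is 2q − 4(1−q).
Setting these equal: −5q + 6 = 6q − 4, so q = 10/11.

10/11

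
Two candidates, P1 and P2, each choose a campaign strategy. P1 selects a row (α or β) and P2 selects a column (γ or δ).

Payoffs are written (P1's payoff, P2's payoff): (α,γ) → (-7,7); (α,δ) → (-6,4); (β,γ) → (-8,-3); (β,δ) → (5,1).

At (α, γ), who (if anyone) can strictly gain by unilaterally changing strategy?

P1 at (α, γ) earns -7; deviating to β yields -8 — not better.
P2 earns 7; deviating to δ yields 4 — not better.
Neither player can strictly improve; the profile is a Nash equilibrium.

Neither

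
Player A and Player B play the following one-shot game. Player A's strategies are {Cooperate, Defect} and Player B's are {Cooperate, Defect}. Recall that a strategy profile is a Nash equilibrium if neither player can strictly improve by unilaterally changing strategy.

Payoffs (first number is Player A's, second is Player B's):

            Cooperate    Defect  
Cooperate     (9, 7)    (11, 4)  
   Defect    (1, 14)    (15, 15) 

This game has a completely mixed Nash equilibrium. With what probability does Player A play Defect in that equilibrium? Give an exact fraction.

3/4

Let x be the probability that Player A plays Cooperate. In a completely mixed equilibrium, Player B must be indifferent between Cooperate and Defect.
Player B's expected payoff from Cooperate is 7x + 14(1−x); from Defect it is 4x + 15(1−x).
Setting these equal: −7x + 14 = −11x + 15, so x = 1/4.
Therefore Player A plays Defect with probability 1 − 1/4 = 3/4.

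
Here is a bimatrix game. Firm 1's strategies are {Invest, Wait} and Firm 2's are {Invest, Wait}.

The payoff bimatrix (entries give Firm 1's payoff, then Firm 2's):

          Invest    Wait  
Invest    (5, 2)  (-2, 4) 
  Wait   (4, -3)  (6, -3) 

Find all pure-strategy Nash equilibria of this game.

(Invest, Invest): Firm 2 prefers Wait (4 > 2) — not an equilibrium.
(Invest, Wait): Firm 1 prefers Wait (6 > -2) — not an equilibrium.
(Wait, Invest): Firm 1 prefers Invest (5 > 4) — not an equilibrium.
(Wait, Wait): Firm 1 gets 6 ≥ -2 from Invest, and Firm 2 gets -3 ≥ -3 from Invest — Nash equilibrium.

(Wait, Wait)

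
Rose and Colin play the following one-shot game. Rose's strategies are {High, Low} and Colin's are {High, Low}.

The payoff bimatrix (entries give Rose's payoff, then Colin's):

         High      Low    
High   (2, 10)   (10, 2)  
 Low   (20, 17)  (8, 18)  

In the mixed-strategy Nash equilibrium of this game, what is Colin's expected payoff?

First find p, the probability Rose plays High, from Colin's indifference between High and Low: 10p + 17(1−p) = 2p + 18(1−p), giving p = 1/9.
Since Colin is indifferent in equilibrium, Colin's expected payoff equals the payoff from either column against (1/9, 8/9). Using High: 10(1/9) + 17(8/9) = 146/9.

146/9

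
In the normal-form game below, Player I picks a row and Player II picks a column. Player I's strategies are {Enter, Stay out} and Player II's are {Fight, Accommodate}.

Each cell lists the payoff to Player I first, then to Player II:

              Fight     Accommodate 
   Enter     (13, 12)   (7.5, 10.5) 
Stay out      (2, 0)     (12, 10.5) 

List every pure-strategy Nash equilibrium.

(Enter, Fight) and (Stay out, Accommodate)

(Enter, Fight): Player I gets 13 ≥ 2 from Stay out, and Player II gets 12 ≥ 10.5 from Accommodate — Nash equilibrium.
(Enter, Accommodate): Player I prefers Stay out (12 > 7.5); Player II prefers Fight (12 > 10.5) — not an equilibrium.
(Stay out, Fight): Player I prefers Enter (13 > 2); Player II prefers Accommodate (10.5 > 0) — not an equilibrium.
(Stay out, Accommodate): Player I gets 12 ≥ 7.5 from Enter, and Player II gets 10.5 ≥ 0 from Fight — Nash equilibrium.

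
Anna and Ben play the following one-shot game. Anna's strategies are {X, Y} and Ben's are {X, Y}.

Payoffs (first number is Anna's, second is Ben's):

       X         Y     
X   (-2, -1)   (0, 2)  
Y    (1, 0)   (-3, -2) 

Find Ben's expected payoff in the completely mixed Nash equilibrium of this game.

First find p, the probability Anna plays X, from Ben's indifference between X and Y: −p = 2p − 2(1−p), giving p = 2/5.
Since Ben is indifferent in equilibrium, Ben's expected payoff equals the payoff from either column against (2/5, 3/5). Using X: −(2/5) = -2/5.

-2/5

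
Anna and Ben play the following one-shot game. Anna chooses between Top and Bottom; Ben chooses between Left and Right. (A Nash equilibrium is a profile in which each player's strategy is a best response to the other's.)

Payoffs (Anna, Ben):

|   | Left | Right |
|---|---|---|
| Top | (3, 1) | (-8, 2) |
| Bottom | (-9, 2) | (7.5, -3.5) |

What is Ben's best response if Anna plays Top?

Against Top, Ben earns 1 from Left and 2 from Right.
So Right is the best response.

Right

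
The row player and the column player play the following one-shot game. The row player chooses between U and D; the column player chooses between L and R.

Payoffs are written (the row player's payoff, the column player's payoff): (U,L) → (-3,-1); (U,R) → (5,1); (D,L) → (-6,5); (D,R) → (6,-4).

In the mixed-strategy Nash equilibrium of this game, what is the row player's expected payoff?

3

First find y, the probability the column player plays L, from the row player's indifference between U and D: −3y + 5(1−y) = −6y + 6(1−y), giving y = 1/4.
Since the row player is indifferent in equilibrium, the row player's expected payoff equals the payoff from either row against (1/4, 3/4). Using U: −3(1/4) + 5(3/4) = 3.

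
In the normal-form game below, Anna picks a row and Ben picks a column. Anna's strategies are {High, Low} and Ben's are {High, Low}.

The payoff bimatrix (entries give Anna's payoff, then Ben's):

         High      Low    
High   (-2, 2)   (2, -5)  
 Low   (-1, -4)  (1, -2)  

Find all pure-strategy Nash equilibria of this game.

(High, High): Anna prefers Low (-1 > -2) — not an equilibrium.
(High, Low): Ben prefers High (2 > -5) — not an equilibrium.
(Low, High): Ben prefers Low (-2 > -4) — not an equilibrium.
(Low, Low): Anna prefers High (2 > 1) — not an equilibrium.

none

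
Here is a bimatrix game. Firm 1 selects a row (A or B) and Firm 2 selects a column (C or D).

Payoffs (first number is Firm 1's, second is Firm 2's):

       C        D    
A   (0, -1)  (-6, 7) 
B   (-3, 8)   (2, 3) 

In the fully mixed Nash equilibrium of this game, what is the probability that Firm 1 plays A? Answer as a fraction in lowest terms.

5/13

Let p be the probability that Firm 1 plays A. In a completely mixed equilibrium, Firm 2 must be indifferent between C and D.
Firm 2's expected payoff from C is −p + 8(1−p); from D it is 7p + 3(1−p).
Setting these equal: −9p + 8 = 4p + 3, so p = 5/13.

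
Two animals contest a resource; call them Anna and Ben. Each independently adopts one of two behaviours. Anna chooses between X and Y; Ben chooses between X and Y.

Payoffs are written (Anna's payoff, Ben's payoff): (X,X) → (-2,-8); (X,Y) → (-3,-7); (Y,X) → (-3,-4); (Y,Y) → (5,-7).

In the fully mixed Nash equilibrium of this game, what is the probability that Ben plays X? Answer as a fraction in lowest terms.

Let y be the probability that Ben plays X. In a completely mixed equilibrium, Anna must be indifferent between X and Y.
Anna's expected payoff from X is −2y − 3(1−y); from Y it is −3y + 5(1−y).
Setting these equal: y − 3 = −8y + 5, so y = 8/9.

8/9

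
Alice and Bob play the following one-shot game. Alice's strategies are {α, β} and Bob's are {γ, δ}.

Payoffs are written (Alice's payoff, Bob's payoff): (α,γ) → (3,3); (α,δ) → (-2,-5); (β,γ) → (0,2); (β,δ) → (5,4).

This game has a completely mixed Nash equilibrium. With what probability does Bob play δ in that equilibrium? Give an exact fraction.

3/10

Let y be the probability that Bob plays γ. In a completely mixed equilibrium, Alice must be indifferent between α and β.
Alice's expected payoff from α is 3y − 2(1−y); from β it is 5(1−y).
Setting these equal: 5y − 2 = −5y + 5, so y = 7/10.
Therefore Bob plays δ with probability 1 − 7/10 = 3/10.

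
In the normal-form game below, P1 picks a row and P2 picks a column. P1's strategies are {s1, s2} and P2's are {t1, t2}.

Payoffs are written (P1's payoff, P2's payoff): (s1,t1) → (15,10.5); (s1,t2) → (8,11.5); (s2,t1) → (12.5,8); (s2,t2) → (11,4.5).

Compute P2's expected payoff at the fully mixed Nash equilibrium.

179/18

First find x, the probability P1 plays s1, from P2's indifference between t1 and t2: 10.5x + 8(1−x) = 11.5x + 4.5(1−x), giving x = 7/9.
Since P2 is indifferent in equilibrium, P2's expected payoff equals the payoff from either column against (7/9, 2/9). Using t1: 10.5(7/9) + 8(2/9) = 179/18.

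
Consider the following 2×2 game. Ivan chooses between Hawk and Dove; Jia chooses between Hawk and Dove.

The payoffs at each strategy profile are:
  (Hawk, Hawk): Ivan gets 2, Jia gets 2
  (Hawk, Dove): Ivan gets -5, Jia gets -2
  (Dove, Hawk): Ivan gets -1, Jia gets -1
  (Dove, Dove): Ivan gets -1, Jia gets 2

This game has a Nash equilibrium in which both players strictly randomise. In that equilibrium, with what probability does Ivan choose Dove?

Let p be the probability that Ivan plays Hawk. In a completely mixed equilibrium, Jia must be indifferent between Hawk and Dove.
Jia's expected payoff from Hawk is 2p − (1−p); from Dove it is −2p + 2(1−p).
Setting these equal: 3p − 1 = −4p + 2, so p = 3/7.
Therefore Ivan plays Dove with probability 1 − 3/7 = 4/7.

4/7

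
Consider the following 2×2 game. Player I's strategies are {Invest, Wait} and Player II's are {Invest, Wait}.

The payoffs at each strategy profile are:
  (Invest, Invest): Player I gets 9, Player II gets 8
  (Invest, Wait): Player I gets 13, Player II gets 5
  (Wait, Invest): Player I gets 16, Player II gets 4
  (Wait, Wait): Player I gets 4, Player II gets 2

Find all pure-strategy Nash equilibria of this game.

(Invest, Invest): Player I prefers Wait (16 > 9) — not an equilibrium.
(Invest, Wait): Player II prefers Invest (8 > 5) — not an equilibrium.
(Wait, Invest): Player I gets 16 ≥ 9 from Invest, and Player II gets 4 ≥ 2 from Wait — Nash equilibrium.
(Wait, Wait): Player I prefers Invest (13 > 4); Player II prefers Invest (4 > 2) — not an equilibrium.

(Wait, Invest)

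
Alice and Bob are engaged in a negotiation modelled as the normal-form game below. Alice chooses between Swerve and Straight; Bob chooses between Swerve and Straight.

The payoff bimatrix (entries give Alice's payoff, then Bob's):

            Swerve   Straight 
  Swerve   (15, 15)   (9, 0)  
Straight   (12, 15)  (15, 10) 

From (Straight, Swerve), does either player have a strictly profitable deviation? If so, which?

Alice

Alice at (Straight, Swerve) earns 12; deviating to Swerve yields 15 — a strict improvement.
Bob earns 15; deviating to Straight yields 10 — not better.
Only Alice has a strictly profitable deviation.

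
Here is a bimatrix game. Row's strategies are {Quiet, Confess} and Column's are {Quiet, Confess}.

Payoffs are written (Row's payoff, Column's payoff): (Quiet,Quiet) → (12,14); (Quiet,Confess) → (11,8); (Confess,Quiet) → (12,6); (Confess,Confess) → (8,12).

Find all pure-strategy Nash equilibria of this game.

(Quiet, Quiet): Row gets 12 ≥ 12 from Confess, and Column gets 14 ≥ 8 from Confess — Nash equilibrium.
(Quiet, Confess): Column prefers Quiet (14 > 8) — not an equilibrium.
(Confess, Quiet): Column prefers Confess (12 > 6) — not an equilibrium.
(Confess, Confess): Row prefers Quiet (11 > 8) — not an equilibrium.

(Quiet, Quiet)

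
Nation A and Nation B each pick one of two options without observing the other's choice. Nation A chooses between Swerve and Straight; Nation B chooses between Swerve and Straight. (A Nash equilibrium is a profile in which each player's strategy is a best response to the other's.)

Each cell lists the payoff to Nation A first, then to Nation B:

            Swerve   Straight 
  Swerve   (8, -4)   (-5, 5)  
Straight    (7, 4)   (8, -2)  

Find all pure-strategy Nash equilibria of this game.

(Swerve, Swerve): Nation B prefers Straight (5 > -4) — not an equilibrium.
(Swerve, Straight): Nation A prefers Straight (8 > -5) — not an equilibrium.
(Straight, Swerve): Nation A prefers Swerve (8 > 7) — not an equilibrium.
(Straight, Straight): Nation B prefers Swerve (4 > -2) — not an equilibrium.

none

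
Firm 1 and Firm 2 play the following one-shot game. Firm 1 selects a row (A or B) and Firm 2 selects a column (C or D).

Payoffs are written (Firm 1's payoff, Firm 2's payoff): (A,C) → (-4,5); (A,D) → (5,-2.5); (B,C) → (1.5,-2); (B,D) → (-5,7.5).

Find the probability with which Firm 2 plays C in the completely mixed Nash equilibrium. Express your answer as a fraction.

Let y be the probability that Firm 2 plays C. In a completely mixed equilibrium, Firm 1 must be indifferent between A and B.
Firm 1's expected payoff from A is −4y + 5(1−y); from B it is 1.5y − 5(1−y).
Setting these equal: −9y + 5 = 6.5y − 5, so y = 20/31.

20/31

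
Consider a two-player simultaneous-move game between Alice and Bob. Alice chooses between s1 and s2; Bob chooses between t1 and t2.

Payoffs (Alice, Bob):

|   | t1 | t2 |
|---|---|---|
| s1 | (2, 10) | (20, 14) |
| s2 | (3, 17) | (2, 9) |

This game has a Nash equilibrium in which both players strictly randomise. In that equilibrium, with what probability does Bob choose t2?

Let q be the probability that Bob plays t1. In a completely mixed equilibrium, Alice must be indifferent between s1 and s2.
Alice's expected payoff from s1 is 2q + 20(1−q); from s2 it is 3q + 2(1−q).
Setting these equal: −18q + 20 = q + 2, so q = 18/19.
Therefore Bob plays t2 with probability 1 − 18/19 = 1/19.

1/19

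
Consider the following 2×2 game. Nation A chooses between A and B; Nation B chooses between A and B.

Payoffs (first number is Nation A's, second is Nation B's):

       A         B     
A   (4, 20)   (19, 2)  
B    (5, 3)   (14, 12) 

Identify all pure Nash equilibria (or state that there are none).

(A, A): Nation A prefers B (5 > 4) — not an equilibrium.
(A, B): Nation B prefers A (20 > 2) — not an equilibrium.
(B, A): Nation B prefers B (12 > 3) — not an equilibrium.
(B, B): Nation A prefers A (19 > 14) — not an equilibrium.

none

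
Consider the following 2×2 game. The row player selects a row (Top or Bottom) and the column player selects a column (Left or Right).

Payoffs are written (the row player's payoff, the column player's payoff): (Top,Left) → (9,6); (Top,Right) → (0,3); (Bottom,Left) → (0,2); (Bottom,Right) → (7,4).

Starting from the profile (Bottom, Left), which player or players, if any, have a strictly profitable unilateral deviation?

The row player at (Bottom, Left) earns 0; deviating to Top yields 9 — a strict improvement.
The column player earns 2; deviating to Right yields 4 — a strict improvement.
Both the row player and the column player have strictly profitable deviations.

Both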